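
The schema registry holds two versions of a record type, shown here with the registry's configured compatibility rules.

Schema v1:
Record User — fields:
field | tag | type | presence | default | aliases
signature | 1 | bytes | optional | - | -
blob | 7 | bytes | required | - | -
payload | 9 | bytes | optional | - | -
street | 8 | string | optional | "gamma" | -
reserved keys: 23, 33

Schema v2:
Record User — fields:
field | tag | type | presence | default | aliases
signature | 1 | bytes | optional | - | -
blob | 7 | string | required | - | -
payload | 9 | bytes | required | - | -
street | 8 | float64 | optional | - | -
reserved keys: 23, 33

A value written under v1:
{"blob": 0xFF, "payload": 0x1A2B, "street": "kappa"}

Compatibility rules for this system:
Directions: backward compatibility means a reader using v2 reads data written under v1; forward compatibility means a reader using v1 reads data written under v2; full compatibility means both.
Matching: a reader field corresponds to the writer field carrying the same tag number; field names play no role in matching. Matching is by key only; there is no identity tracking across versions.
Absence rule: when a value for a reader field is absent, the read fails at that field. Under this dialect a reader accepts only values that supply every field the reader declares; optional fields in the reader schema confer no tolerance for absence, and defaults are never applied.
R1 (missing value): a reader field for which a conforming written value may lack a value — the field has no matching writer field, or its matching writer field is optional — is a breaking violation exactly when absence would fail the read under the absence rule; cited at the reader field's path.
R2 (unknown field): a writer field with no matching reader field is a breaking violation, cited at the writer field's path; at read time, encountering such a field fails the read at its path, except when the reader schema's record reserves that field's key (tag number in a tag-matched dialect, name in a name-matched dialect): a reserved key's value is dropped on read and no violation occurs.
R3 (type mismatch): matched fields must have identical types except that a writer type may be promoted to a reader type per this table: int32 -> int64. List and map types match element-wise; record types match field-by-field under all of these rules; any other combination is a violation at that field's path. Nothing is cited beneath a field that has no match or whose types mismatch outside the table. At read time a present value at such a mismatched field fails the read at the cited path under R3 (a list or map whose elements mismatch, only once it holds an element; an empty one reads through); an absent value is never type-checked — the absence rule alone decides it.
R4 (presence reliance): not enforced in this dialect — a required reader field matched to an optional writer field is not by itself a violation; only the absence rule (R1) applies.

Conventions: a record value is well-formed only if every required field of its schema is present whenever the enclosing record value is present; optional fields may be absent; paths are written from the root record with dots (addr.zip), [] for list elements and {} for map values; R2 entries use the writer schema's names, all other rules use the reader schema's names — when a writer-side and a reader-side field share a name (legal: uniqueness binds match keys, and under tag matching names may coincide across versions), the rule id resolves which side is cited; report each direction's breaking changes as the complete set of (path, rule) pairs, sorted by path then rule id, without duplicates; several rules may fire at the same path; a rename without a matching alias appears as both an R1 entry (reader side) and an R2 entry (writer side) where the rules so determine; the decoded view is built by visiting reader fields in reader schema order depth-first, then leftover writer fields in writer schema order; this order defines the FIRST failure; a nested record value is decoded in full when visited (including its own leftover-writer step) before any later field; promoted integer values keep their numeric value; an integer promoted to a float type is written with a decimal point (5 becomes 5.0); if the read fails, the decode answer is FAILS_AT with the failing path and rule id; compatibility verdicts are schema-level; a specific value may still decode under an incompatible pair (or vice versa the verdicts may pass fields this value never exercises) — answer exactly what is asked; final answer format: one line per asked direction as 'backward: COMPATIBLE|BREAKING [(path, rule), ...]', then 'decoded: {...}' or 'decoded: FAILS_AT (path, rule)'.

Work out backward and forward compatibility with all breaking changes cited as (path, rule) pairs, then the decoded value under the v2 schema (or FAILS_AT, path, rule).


backward: BREAKING [(blob, R3), (payload, R1), (signature, R1), (street, R1), (street, R3)]; forward: BREAKING [(blob, R3), (signature, R1), (street, R1), (street, R3)]; decoded: FAILS_AT (signature, R1)

the writer's type comes first in each User pair
backward analysis of User with v2 as reader and v1 as writer:
  signature <- signature (bytes -> bytes, writer optional)
  blob <- blob (bytes -> string, writer required)
  payload <- payload (bytes -> bytes, writer optional)
  street <- street (string -> float64, writer optional)
  rule R3 violated at blob
  rule R1 violated at payload
  rule R1 violated at signature
  rule R1 violated at street
  rule R3 violated at street
  backward on User therefore BREAKING (5)
forward analysis of User with v1 as reader and v2 as writer:
  signature <- signature (bytes -> bytes, writer optional)
  blob <- blob (string -> bytes, writer required)
  payload <- payload (bytes -> bytes, writer required)
  street <- street (float64 -> string, writer optional)
  rule R3 violated at blob
  rule R1 violated at signature
  rule R1 violated at street
  rule R3 violated at street
  forward on User therefore BREAKING (4)
decoding the User value with the v2 reader:
  read fails at signature under R1 (no fill)
  => FAILS_AT (signature, R1)


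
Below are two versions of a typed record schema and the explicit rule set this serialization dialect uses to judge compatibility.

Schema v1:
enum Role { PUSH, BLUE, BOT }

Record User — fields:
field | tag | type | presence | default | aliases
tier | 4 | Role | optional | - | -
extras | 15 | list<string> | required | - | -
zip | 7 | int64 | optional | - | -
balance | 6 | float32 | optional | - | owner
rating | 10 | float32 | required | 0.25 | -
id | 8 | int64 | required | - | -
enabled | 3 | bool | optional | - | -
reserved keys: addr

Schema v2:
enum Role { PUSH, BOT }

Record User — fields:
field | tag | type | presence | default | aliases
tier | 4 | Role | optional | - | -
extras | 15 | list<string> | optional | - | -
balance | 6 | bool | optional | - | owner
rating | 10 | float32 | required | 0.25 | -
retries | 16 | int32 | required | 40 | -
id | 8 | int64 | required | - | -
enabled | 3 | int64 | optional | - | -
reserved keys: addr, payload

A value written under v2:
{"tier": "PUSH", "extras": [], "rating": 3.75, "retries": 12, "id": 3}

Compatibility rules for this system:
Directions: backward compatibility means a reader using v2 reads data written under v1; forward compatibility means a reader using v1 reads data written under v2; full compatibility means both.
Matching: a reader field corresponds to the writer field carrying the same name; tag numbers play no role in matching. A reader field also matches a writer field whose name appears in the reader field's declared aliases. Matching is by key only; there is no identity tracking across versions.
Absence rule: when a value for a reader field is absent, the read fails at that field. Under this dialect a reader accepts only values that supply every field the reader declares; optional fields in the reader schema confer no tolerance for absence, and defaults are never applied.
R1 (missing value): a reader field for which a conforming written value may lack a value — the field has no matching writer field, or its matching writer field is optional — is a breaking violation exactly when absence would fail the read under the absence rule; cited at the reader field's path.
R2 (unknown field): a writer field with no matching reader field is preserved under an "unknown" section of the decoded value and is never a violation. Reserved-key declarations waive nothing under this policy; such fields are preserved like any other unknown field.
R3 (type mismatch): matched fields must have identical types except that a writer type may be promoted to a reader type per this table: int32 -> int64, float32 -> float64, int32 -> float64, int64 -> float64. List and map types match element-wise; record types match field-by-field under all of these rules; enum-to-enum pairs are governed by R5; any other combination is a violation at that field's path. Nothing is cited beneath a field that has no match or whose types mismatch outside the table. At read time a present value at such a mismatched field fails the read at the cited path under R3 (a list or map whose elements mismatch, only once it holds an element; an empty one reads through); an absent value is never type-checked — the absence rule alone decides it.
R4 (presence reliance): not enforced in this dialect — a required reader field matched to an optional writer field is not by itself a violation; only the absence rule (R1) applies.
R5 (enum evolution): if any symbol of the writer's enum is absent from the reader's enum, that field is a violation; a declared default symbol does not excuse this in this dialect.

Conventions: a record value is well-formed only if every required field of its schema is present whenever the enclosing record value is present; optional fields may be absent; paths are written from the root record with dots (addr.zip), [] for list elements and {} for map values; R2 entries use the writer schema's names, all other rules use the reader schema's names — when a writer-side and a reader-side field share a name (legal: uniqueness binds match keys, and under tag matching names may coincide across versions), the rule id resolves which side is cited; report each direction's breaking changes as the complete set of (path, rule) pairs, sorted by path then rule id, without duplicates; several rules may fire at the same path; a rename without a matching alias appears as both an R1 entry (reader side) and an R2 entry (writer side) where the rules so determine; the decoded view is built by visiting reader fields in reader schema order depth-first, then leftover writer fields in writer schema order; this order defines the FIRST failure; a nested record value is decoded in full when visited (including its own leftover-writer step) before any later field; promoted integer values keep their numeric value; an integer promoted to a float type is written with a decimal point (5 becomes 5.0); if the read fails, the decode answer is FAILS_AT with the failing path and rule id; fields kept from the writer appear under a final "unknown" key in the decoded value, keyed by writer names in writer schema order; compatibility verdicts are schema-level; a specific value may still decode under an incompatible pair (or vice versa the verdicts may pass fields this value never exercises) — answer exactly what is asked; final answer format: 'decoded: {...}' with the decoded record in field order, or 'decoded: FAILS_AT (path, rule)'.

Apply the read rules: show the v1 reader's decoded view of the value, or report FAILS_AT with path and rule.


decoded: FAILS_AT (zip, R1)

arrows below run writer -> reader for User
decode (reader v1):
  tier := "PUSH"
  extras := []
  read fails at zip under R1 (no fill)
  => FAILS_AT (zip, R1)
the other User changes do not affect what is asked:
  enum Role (field tier in record User): symbol BLUE removed -> shifts the User verdicts, not this decode
  added field retries to record User: required int32, tag 16, default 40 (in v2 it sits immediately before id) -> shifts the User verdicts, not this decode
  field balance in record User: type float32 changed to bool -> shifts the User verdicts, not this decode
  field extras in record User: required changed to optional -> shifts the User verdicts, not this decode
  field enabled in record User: type bool changed to int64 -> shifts the User verdicts, not this decode


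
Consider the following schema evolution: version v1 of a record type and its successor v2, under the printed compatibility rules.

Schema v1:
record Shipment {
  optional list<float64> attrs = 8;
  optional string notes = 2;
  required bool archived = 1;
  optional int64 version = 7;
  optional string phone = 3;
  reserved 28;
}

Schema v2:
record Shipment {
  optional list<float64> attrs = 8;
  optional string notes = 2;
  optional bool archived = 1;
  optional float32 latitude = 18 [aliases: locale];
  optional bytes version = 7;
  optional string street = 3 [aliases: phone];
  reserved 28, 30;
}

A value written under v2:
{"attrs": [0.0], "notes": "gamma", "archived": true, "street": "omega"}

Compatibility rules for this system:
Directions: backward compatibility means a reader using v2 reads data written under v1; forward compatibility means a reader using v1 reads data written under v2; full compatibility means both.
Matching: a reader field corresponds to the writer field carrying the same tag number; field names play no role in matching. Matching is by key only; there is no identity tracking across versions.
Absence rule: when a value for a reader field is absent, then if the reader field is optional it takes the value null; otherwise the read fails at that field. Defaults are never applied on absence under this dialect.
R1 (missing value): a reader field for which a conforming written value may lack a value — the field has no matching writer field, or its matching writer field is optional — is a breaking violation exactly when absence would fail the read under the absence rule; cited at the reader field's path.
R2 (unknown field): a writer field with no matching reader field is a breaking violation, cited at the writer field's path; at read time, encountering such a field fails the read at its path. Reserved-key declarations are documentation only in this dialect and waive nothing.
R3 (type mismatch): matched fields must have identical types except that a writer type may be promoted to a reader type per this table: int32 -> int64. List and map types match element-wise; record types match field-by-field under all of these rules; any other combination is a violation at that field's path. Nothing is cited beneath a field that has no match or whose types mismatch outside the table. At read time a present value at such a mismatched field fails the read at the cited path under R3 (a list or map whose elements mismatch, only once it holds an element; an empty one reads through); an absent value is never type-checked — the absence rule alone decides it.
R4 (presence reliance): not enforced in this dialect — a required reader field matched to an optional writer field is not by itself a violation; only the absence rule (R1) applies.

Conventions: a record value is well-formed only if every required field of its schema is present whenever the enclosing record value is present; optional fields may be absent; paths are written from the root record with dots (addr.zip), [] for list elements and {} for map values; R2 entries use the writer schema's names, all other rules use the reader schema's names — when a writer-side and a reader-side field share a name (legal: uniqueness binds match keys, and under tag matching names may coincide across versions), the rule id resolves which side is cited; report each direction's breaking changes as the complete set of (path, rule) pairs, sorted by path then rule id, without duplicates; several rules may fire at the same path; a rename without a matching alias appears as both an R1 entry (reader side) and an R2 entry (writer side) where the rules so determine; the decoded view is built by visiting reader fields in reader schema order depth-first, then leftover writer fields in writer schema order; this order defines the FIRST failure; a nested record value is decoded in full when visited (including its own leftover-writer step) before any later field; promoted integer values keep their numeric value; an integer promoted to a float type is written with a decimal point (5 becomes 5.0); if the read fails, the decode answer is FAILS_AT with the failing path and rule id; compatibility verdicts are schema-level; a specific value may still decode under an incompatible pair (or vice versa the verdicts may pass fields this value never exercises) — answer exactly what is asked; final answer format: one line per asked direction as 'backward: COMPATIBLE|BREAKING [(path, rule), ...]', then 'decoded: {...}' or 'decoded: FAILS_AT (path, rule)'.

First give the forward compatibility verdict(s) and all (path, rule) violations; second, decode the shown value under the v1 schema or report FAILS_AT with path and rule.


the writer's type comes first in each Shipment pair
forward on Shipment — v1 reading data written by v2:
  attrs: list<float64> -> list<float64>, writer optional; from attrs
  notes: string -> string, writer optional; from notes
  archived: bool -> bool, writer optional; from archived
  version: bytes -> int64, writer optional; from version
  phone: string -> string, writer optional; from street
  latitude (writer side), unknown to reader
  violation R1 at archived
  violation R2 at latitude
  violation R3 at version
  => 3 violation(s): forward is BREAKING for Shipment
migrating the Shipment value to v1:
  attrs := [0.0]
  notes := "gamma"
  archived := true
  version := null (not supplied -> null)
  phone := "omega" (from writer street)
  => decoded: {"attrs": [0.0], "notes": "gamma", "archived": true, "version": null, "phone": "omega"}
the rest of the Shipment diff is inert for this question:
  renamed field phone to street in record Shipment (alias phone declared on the renamed field) -> triggers nothing under Shipment's printed rules — same verdict

forward: BREAKING [(archived, R1), (latitude, R2), (version, R3)]; decoded: {"attrs": [0.0], "notes": "gamma", "archived": true, "version": null, "phone": "omega"}


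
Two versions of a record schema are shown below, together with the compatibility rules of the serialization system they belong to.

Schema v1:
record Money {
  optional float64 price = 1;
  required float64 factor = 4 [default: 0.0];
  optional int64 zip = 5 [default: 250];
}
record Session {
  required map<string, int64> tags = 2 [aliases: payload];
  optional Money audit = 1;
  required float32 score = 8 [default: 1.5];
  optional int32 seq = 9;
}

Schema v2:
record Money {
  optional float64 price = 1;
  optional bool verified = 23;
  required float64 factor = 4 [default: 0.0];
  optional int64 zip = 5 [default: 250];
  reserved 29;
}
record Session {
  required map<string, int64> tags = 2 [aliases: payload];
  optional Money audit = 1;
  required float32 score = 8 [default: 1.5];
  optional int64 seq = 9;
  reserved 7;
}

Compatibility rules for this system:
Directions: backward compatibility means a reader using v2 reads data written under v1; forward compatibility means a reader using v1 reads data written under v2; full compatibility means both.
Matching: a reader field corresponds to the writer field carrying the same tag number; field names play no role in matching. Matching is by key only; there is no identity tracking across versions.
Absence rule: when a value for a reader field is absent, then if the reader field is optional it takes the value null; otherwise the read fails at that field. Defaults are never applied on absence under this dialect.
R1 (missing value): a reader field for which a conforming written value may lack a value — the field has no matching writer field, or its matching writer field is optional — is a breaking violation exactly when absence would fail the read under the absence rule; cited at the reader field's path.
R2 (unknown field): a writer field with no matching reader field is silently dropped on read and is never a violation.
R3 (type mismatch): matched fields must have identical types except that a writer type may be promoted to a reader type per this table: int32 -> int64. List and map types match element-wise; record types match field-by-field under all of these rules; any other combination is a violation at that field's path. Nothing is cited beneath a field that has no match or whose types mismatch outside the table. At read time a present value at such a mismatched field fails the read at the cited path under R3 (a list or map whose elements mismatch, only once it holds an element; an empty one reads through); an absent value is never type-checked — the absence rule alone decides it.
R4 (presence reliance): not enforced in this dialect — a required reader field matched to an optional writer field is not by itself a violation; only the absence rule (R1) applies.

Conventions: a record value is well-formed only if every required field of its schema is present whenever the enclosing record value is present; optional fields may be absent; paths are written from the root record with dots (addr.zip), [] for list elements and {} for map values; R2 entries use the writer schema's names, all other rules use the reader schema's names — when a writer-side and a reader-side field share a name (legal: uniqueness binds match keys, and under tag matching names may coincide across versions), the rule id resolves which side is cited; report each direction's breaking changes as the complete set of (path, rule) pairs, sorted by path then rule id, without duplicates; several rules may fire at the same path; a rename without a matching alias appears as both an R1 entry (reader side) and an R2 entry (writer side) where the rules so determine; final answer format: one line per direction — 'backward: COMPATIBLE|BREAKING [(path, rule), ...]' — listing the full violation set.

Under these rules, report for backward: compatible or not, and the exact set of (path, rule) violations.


arrows below run writer -> reader for Session
backward analysis of Session with v2 as reader and v1 as writer:
  writer required, map<string, int64> -> map<string, int64>: reader tags maps from writer tags
  writer optional, Money -> Money: reader audit maps from writer audit
  writer required, float32 -> float32: reader score maps from writer score
  writer optional, int32 -> int64: reader seq maps from writer seq
  writer optional, float64 -> float64: reader audit.price maps from writer audit.price
  audit.verified: no writer-side match
  writer required, float64 -> float64: reader audit.factor maps from writer audit.factor
  writer optional, int64 -> int64: reader audit.zip maps from writer audit.zip
  nothing fires on Session: backward is COMPATIBLE
remaining Session differences; none change what is asked:
  added field verified to record Money: optional bool, tag 23 (in v2 it sits immediately before factor) -> no rule fires on it in Session's dialect; the asked verdict holds
  field seq in record Session: type int32 changed to int64 -> its effect on Session is confined to the forward direction, not asked

backward: COMPATIBLE []


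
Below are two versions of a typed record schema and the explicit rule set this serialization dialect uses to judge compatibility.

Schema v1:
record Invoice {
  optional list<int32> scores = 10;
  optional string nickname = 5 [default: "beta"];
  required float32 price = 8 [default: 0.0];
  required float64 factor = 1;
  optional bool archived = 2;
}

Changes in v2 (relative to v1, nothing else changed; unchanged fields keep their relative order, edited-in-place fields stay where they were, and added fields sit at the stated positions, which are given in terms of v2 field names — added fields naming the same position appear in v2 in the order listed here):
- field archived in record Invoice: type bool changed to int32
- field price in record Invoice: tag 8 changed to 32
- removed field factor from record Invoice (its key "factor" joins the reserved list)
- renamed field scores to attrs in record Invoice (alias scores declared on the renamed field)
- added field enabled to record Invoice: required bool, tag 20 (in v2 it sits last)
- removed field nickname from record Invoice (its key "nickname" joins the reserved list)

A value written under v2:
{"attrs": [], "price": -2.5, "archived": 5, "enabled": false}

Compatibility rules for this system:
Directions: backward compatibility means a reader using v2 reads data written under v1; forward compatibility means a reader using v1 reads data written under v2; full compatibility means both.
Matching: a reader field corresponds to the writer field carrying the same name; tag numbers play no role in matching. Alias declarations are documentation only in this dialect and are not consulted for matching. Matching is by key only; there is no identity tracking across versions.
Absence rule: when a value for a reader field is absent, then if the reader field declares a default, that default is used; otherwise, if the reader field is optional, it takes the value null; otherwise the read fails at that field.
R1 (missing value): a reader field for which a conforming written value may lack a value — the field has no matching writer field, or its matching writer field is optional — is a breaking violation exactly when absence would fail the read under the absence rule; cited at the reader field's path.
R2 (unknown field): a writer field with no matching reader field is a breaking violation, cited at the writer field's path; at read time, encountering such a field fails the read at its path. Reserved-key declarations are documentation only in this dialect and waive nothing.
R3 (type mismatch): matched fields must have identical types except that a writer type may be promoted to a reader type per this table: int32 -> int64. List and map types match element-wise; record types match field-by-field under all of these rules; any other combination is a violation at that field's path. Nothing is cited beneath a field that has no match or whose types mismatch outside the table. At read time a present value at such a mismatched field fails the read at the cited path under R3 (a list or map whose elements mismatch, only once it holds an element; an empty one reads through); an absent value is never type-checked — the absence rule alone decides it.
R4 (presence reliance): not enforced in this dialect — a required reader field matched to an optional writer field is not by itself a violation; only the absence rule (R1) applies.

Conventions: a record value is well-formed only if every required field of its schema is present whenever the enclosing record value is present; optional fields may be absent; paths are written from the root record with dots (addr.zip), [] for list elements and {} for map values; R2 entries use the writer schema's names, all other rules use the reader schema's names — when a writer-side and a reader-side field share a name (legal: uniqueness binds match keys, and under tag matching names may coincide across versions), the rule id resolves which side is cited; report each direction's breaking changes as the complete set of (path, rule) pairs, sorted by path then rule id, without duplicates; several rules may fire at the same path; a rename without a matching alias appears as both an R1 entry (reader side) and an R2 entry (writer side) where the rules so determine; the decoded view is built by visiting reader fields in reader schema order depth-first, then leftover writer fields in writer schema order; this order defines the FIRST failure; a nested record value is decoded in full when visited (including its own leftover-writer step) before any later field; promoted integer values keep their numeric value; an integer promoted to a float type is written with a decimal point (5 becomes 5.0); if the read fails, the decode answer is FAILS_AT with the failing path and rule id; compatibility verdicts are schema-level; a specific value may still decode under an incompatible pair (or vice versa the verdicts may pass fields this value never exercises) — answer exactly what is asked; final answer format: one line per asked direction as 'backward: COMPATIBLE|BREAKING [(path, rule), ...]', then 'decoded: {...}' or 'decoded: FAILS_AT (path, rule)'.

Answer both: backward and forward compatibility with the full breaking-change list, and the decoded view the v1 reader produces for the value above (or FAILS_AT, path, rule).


backward: BREAKING [(archived, R3), (enabled, R1), (factor, R2), (nickname, R2), (scores, R2)]; forward: BREAKING [(archived, R3), (attrs, R2), (enabled, R2), (factor, R1)]; decoded: FAILS_AT (factor, R1)

arrows below run writer -> reader for Invoice
checking backward for Invoice: reader v2 against writer v1:
  attrs has no writer counterpart
  price: paired with writer price (float32 -> float32; writer required)
  archived: paired with writer archived (bool -> int32; writer optional)
  enabled has no writer counterpart
  scores (writer side), unknown to reader
  nickname (writer side), unknown to reader
  factor (writer side), unknown to reader
  breaking: (archived, R3)
  breaking: (enabled, R1)
  breaking: (factor, R2)
  breaking: (nickname, R2)
  breaking: (scores, R2)
  => backward: BREAKING (5)
checking forward for Invoice: reader v1 against writer v2:
  scores has no writer counterpart
  nickname has no writer counterpart
  price: paired with writer price (float32 -> float32; writer required)
  factor has no writer counterpart
  archived: paired with writer archived (int32 -> bool; writer optional)
  attrs (writer side), unknown to reader
  enabled (writer side), unknown to reader
  breaking: (archived, R3)
  breaking: (attrs, R2)
  breaking: (enabled, R2)
  breaking: (factor, R1)
  => forward: BREAKING (4)
decode (reader v1):
  scores := null (missing; optional => null)
  nickname := "beta" (missing; default applied)
  price := -2.5
  read fails at factor under R1 (no fill)
  => FAILS_AT (factor, R1)


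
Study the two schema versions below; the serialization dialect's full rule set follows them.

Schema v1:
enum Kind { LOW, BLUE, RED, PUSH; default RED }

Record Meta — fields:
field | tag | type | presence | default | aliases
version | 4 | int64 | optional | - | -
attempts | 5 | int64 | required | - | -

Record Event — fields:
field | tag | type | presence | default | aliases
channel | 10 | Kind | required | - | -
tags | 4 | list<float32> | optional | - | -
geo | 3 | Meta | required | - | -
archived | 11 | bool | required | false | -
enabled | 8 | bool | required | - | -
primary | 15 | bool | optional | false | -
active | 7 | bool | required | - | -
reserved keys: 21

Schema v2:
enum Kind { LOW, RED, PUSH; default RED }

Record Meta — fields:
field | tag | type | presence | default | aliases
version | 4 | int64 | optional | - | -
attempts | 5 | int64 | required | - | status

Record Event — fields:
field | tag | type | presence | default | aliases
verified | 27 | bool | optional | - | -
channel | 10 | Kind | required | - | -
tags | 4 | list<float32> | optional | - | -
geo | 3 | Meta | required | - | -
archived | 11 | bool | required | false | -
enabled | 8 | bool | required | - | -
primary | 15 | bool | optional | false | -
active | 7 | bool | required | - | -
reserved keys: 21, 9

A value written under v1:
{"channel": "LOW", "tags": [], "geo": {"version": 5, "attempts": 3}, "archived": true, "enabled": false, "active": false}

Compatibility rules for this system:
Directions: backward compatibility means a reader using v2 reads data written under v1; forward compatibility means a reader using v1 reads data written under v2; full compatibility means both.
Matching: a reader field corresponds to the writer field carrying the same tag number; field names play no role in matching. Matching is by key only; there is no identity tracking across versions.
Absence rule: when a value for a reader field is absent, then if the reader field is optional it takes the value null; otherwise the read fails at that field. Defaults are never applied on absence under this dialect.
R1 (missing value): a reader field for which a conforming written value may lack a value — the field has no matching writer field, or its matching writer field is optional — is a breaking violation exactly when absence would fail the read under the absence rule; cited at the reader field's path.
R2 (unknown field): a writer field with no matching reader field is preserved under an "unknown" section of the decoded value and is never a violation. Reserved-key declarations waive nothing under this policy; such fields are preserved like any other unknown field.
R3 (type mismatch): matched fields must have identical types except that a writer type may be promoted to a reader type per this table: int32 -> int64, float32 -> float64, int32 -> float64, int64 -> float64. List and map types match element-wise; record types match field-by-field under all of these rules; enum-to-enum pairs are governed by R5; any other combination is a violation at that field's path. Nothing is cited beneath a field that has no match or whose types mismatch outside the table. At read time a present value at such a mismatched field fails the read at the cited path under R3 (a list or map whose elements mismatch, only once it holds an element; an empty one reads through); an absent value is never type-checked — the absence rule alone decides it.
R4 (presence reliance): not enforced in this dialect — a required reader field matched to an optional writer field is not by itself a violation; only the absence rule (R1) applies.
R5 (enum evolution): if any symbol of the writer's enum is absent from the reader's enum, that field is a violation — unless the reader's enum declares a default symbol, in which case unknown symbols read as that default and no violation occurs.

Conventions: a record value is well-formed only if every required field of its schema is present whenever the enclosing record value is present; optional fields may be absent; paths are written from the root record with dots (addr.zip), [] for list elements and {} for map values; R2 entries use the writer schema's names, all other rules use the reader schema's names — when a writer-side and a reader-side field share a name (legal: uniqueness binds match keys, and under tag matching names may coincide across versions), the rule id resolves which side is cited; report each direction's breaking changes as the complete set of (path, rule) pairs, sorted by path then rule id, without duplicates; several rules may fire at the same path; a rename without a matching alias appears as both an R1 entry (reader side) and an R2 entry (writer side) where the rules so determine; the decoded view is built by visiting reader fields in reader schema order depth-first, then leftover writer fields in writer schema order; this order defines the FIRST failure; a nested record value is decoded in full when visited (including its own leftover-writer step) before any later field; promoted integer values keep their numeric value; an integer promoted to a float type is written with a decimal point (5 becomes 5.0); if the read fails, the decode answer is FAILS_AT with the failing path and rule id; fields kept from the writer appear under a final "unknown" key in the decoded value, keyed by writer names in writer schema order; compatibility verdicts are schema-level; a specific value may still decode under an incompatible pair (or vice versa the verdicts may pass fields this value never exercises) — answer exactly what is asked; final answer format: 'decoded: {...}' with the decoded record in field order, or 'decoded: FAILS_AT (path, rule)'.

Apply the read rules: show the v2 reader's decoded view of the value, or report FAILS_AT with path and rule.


decoded: {"verified": null, "channel": "LOW", "tags": [], "geo": {"version": 5, "attempts": 3}, "archived": true, "enabled": false, "primary": null, "active": false}

arrows below run writer -> reader for Event
decode (reader v2):
  verified := null (absent, optional -> null)
  channel := "LOW"
  tags := []
  geo.version := 5
  geo.attempts := 3
  archived := true
  enabled := false
  primary := null (absent, optional -> null)
  active := false
  => decoded: {"verified": null, "channel": "LOW", "tags": [], "geo": {"version": 5, "attempts": 3}, "archived": true, "enabled": false, "primary": null, "active": false}
ruling out the remaining Event differences:
  enum Kind (field channel in record Event): symbol BLUE removed -> inert under this dialect — no rule fires on Event and the result does not move


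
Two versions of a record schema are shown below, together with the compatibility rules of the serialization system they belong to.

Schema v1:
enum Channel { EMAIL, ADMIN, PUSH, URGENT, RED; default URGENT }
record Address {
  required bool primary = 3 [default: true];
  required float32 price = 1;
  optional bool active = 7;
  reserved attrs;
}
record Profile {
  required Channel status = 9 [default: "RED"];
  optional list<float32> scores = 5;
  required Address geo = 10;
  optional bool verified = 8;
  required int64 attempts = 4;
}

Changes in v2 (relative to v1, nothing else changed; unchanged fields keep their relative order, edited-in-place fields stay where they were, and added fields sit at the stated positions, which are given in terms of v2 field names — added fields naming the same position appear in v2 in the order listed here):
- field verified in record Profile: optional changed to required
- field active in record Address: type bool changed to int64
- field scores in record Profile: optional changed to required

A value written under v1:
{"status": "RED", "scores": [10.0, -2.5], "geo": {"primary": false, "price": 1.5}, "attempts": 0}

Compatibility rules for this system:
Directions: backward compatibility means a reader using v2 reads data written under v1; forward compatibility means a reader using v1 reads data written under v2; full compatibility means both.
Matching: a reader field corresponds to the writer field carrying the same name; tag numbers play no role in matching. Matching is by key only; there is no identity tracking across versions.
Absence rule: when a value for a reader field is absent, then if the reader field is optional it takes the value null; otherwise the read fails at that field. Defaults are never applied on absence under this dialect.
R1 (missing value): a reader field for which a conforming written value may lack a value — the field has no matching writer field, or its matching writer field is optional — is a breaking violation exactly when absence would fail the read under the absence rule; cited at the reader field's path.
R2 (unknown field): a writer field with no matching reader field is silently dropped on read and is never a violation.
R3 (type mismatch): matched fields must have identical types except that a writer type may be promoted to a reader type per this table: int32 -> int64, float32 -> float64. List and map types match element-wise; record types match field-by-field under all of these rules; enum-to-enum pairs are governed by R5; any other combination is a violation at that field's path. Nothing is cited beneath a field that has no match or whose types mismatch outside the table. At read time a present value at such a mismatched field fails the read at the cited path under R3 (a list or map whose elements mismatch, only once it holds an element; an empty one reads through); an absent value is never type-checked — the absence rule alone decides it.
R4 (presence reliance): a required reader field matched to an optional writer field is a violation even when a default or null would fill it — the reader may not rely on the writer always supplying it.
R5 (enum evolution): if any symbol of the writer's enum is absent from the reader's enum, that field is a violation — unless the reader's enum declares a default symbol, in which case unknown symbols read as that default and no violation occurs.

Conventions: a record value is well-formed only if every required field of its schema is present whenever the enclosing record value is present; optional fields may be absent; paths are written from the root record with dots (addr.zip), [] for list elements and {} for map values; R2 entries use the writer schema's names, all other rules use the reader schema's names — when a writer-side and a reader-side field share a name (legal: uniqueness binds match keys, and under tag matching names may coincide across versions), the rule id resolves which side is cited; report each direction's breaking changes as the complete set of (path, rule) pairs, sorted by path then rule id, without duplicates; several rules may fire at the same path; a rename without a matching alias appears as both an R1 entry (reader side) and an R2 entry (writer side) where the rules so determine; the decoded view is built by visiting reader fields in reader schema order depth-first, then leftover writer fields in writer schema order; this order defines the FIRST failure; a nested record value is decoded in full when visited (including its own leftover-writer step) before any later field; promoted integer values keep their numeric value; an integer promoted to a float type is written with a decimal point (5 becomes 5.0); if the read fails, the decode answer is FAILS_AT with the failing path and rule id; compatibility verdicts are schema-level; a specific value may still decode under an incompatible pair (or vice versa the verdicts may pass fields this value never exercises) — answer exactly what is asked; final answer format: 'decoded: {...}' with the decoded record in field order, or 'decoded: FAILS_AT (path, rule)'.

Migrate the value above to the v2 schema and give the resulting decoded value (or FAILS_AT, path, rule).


each type pair in Profile: writer, then reader
decode (reader v2):
  status := "RED"
  scores := [10.0, -2.5]
  geo.primary := false
  geo.price := 1.5
  geo.active := null (absent, optional -> null)
  read fails at verified under R1 (no fill)
  => FAILS_AT (verified, R1)
the rest of the Profile diff is inert for this question:
  field active in record Address: type bool changed to int64 -> matters for Profile compatibility verdicts, not for this value's decode
  field scores in record Profile: optional changed to required -> matters for Profile compatibility verdicts, not for this value's decode

decoded: FAILS_AT (verified, R1)
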